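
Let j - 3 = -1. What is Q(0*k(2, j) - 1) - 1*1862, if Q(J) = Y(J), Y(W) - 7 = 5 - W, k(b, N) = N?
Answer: -1849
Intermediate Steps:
j = 2 (j = 3 - 1 = 2)
Y(W) = 12 - W (Y(W) = 7 + (5 - W) = 12 - W)
Q(J) = 12 - J
Q(0*k(2, j) - 1) - 1*1862 = (12 - (0*2 - 1)) - 1*1862 = (12 - (0 - 1)) - 1862 = (12 - 1*(-1)) - 1862 = (12 + 1) - 1862 = 13 - 1862 = -1849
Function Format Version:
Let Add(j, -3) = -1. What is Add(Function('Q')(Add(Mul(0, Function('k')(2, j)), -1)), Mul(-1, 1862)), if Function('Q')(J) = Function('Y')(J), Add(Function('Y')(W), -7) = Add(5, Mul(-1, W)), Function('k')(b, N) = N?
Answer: -1849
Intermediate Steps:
j = 2 (j = Add(3, -1) = 2)
Function('Y')(W) = Add(12, Mul(-1, W)) (Function('Y')(W) = Add(7, Add(5, Mul(-1, W))) = Add(12, Mul(-1, W)))
Function('Q')(J) = Add(12, Mul(-1, J))
Add(Function('Q')(Add(Mul(0, Function('k')(2, j)), -1)), Mul(-1, 1862)) = Add(Add(12, Mul(-1, Add(Mul(0, 2), -1))), Mul(-1, 1862)) = Add(Add(12, Mul(-1, Add(0, -1))), -1862) = Add(Add(12, Mul(-1, -1)), -1862) = Add(Add(12, 1), -1862) = Add(13, -1862) = -1849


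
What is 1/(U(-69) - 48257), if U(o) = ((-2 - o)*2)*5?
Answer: -1/47587 ≈ -2.1014e-5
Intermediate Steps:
U(o) = -20 - 10*o (U(o) = (-4 - 2*o)*5 = -20 - 10*o)
1/(U(-69) - 48257) = 1/((-20 - 10*(-69)) - 48257) = 1/((-20 + 690) - 48257) = 1/(670 - 48257) = 1/(-47587) = -1/47587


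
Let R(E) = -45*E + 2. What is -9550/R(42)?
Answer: 4775/944 ≈ 5.0583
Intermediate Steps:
R(E) = 2 - 45*E
-9550/R(42) = -9550/(2 - 45*42) = -9550/(2 - 1890) = -9550/(-1888) = -9550*(-1/1888) = 4775/944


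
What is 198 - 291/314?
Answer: 61881/314 ≈ 197.07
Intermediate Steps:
198 - 291/314 = 61881/314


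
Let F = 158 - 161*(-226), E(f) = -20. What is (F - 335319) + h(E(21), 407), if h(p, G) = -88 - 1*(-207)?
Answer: -298656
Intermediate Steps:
h(p, G) = 119 (h(p, G) = -88 + 207 = 119)
F = 36544 (F = 158 + 36386 = 36544)
(F - 335319) + h(E(21), 407) = (36544 - 335319) + 119 = -298775 + 119 = -298656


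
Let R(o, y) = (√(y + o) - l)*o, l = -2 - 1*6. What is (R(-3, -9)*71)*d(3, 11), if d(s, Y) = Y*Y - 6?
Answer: -195960 - 48990*I*√3 ≈ -1.9596e+5 - 84853.0*I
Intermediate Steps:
l = -8 (l = -2 - 6 = -8)
d(s, Y) = -6 + Y² (d(s, Y) = Y² - 6 = -6 + Y²)
R(o, y) = o*(8 + √(o + y)) (R(o, y) = (√(y + o) - 1*(-8))*o = (√(o + y) + 8)*o = (8 + √(o + y))*o = o*(8 + √(o + y)))
(R(-3, -9)*71)*d(3, 11) = (-3*(8 + √(-3 - 9))*71)*(-6 + 11²) = (-3*(8 + √(-12))*71)*(-6 + 121) = (-3*(8 + 2*I*√3)*71)*115 = ((-24 - 6*I*√3)*71)*115 = (-1704 - 426*I*√3)*115 = -195960 - 48990*I*√3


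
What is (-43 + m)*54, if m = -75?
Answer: -6372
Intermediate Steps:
(-43 + m)*54 = (-43 - 75)*54 = -118*54 = -6372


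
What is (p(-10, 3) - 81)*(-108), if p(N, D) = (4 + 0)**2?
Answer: 7020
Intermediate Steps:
p(N, D) = 16 (p(N, D) = 4**2 = 16)
(p(-10, 3) - 81)*(-108) = (16 - 81)*(-108) = -65*(-108) = 7020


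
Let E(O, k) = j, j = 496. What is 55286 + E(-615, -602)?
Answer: 55782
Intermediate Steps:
E(O, k) = 496
55286 + E(-615, -602) = 55286 + 496 = 55782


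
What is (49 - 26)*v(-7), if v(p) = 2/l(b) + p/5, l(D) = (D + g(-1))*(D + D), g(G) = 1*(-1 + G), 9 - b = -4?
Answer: -22908/715 ≈ -32.039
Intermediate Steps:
b = 13 (b = 9 - 1*(-4) = 9 + 4 = 13)
g(G) = -1 + G
l(D) = 2*D*(-2 + D) (l(D) = (D + (-1 - 1))*(D + D) = (D - 2)*(2*D) = (-2 + D)*(2*D) = 2*D*(-2 + D))
v(p) = 1/143 + p/5 (v(p) = 2/((2*13*(-2 + 13))) + p/5 = 2/((2*13*11)) + p*(⅕) = 2/286 + p/5 = 2*(1/286) + p/5 = 1/143 + p/5)
(49 - 26)*v(-7) = (49 - 26)*(1/143 + (⅕)*(-7)) = 23*(1/143 - 7/5) = 23*(-996/715) = -22908/715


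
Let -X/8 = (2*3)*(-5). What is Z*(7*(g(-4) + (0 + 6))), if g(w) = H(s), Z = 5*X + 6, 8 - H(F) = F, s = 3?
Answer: 92862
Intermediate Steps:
H(F) = 8 - F
X = 240 (X = -8*2*3*(-5) = -48*(-5) = -8*(-30) = 240)
Z = 1206 (Z = 5*240 + 6 = 1200 + 6 = 1206)
g(w) = 5 (g(w) = 8 - 1*3 = 8 - 3 = 5)
Z*(7*(g(-4) + (0 + 6))) = 1206*(7*(5 + (0 + 6))) = 1206*(7*(5 + 6)) = 1206*(7*11) = 1206*77 = 92862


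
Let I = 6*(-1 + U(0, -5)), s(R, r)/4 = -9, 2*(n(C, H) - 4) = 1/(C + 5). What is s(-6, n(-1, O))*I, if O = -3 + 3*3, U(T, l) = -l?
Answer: -864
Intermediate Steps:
O = 6 (O = -3 + 9 = 6)
n(C, H) = 4 + 1/(2*(5 + C)) (n(C, H) = 4 + 1/(2*(C + 5)) = 4 + 1/(2*(5 + C)))
s(R, r) = -36 (s(R, r) = 4*(-9) = -36)
I = 24 (I = 6*(-1 - 1*(-5)) = 6*(-1 + 5) = 6*4 = 24)
s(-6, n(-1, O))*I = -36*24 = -864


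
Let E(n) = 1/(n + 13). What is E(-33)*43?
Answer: -43/20 ≈ -2.1500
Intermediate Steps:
E(n) = 1/(13 + n)
E(-33)*43 = 43/(13 - 33) = 43/(-20) = -1/20*43 = -43/20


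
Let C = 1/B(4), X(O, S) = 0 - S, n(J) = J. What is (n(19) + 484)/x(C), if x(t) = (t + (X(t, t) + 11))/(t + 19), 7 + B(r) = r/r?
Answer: 56839/66 ≈ 861.20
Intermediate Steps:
B(r) = -6 (B(r) = -7 + r/r = -7 + 1 = -6)
X(O, S) = -S
C = -⅙ (C = 1/(-6) = -⅙ ≈ -0.16667)
x(t) = 11/(19 + t) (x(t) = (t + (-t + 11))/(t + 19) = (t + (11 - t))/(19 + t) = 11/(19 + t))
(n(19) + 484)/x(C) = (19 + 484)/((11/(19 - ⅙))) = 503/((11/(113/6))) = 503/((11*(6/113))) = 503/(66/113) = 503*(113/66) = 56839/66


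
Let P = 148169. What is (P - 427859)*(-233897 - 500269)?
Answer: 205338888540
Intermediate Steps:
(P - 427859)*(-233897 - 500269) = (148169 - 427859)*(-233897 - 500269) = -279690*(-734166) = 205338888540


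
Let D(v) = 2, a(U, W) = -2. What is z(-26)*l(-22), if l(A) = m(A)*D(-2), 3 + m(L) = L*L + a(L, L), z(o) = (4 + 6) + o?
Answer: -15328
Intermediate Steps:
z(o) = 10 + o
m(L) = -5 + L² (m(L) = -3 + (L*L - 2) = -3 + (L² - 2) = -3 + (-2 + L²) = -5 + L²)
l(A) = -10 + 2*A² (l(A) = (-5 + A²)*2 = -10 + 2*A²)
z(-26)*l(-22) = (10 - 26)*(-10 + 2*(-22)²) = -16*(-10 + 2*484) = -16*(-10 + 968) = -16*958 = -15328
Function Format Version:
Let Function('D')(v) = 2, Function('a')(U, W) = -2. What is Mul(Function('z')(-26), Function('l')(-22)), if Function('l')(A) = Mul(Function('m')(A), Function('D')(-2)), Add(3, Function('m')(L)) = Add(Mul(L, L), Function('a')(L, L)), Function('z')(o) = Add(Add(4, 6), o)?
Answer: -15328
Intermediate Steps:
Function('z')(o) = Add(10, o)
Function('m')(L) = Add(-5, Pow(L, 2)) (Function('m')(L) = Add(-3, Add(Mul(L, L), -2)) = Add(-3, Add(Pow(L, 2), -2)) = Add(-3, Add(-2, Pow(L, 2))) = Add(-5, Pow(L, 2)))
Function('l')(A) = Add(-10, Mul(2, Pow(A, 2))) (Function('l')(A) = Mul(Add(-5, Pow(A, 2)), 2) = Add(-10, Mul(2, Pow(A, 2))))
Mul(Function('z')(-26), Function('l')(-22)) = Mul(Add(10, -26), Add(-10, Mul(2, Pow(-22, 2)))) = Mul(-16, Add(-10, Mul(2, 484))) = Mul(-16, Add(-10, 968)) = Mul(-16, 958) = -15328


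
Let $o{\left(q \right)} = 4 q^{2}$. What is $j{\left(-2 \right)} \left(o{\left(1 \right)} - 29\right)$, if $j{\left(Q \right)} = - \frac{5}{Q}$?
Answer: $- \frac{125}{2} \approx -62.5$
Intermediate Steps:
$j{\left(-2 \right)} \left(o{\left(1 \right)} - 29\right) = - \frac{5}{-2} \left(4 \cdot 1^{2} - 29\right) = \left(-5\right) \left(- \frac{1}{2}\right) \left(4 \cdot 1 - 29\right) = \frac{5 \left(4 - 29\right)}{2} = \frac{5}{2} \left(-25\right) = - \frac{125}{2}$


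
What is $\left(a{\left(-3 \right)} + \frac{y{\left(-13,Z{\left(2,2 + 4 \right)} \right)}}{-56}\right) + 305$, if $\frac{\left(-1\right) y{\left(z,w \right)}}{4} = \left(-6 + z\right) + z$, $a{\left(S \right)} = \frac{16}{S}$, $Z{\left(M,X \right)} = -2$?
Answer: $\frac{6245}{21} \approx 297.38$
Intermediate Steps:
$y{\left(z,w \right)} = 24 - 8 z$ ($y{\left(z,w \right)} = - 4 \left(\left(-6 + z\right) + z\right) = - 4 \left(-6 + 2 z\right) = 24 - 8 z$)
$\left(a{\left(-3 \right)} + \frac{y{\left(-13,Z{\left(2,2 + 4 \right)} \right)}}{-56}\right) + 305 = \left(\frac{16}{-3} + \frac{24 - -104}{-56}\right) + 305 = \left(16 \left(- \frac{1}{3}\right) + \left(24 + 104\right) \left(- \frac{1}{56}\right)\right) + 305 = \left(- \frac{16}{3} + 128 \left(- \frac{1}{56}\right)\right) + 305 = \left(- \frac{16}{3} - \frac{16}{7}\right) + 305 = - \frac{160}{21} + 305 = \frac{6245}{21}$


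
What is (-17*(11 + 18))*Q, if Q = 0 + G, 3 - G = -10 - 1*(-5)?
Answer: -3944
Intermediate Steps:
G = 8 (G = 3 - (-10 - 1*(-5)) = 3 - (-10 + 5) = 3 - 1*(-5) = 3 + 5 = 8)
Q = 8 (Q = 0 + 8 = 8)
(-17*(11 + 18))*Q = -17*(11 + 18)*8 = -17*29*8 = -493*8 = -3944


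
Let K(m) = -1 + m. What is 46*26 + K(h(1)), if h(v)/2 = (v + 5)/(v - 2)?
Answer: 1183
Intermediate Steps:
h(v) = 2*(5 + v)/(-2 + v) (h(v) = 2*((v + 5)/(v - 2)) = 2*((5 + v)/(-2 + v)) = 2*(5 + v)/(-2 + v))
46*26 + K(h(1)) = 46*26 + (-1 + 2*(5 + 1)/(-2 + 1)) = 1196 + (-1 + 2*6/(-1)) = 1196 + (-1 + 2*(-1)*6) = 1196 + (-1 - 12) = 1196 - 13 = 1183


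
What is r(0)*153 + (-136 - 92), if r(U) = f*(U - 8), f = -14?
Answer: 16908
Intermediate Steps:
r(U) = 112 - 14*U (r(U) = -14*(U - 8) = -14*(-8 + U) = 112 - 14*U)
r(0)*153 + (-136 - 92) = (112 - 14*0)*153 + (-136 - 92) = (112 + 0)*153 - 228 = 112*153 - 228 = 17136 - 228 = 16908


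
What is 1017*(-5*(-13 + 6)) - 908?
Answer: 34687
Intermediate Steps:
1017*(-5*(-13 + 6)) - 908 = 1017*(-5*(-7)) - 908 = 1017*35 - 908 = 35595 - 908 = 34687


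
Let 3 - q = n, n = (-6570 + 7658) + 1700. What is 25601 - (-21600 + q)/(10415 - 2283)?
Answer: 208211717/8132 ≈ 25604.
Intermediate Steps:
n = 2788 (n = 1088 + 1700 = 2788)
q = -2785 (q = 3 - 1*2788 = 3 - 2788 = -2785)
25601 - (-21600 + q)/(10415 - 2283) = 25601 - (-21600 - 2785)/(10415 - 2283) = 25601 - (-24385)/8132 = 25601 - 1*(-24385/8132) = 25601 + 24385/8132 = 208211717/8132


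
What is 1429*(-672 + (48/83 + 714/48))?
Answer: -622968263/664 ≈ -9.3821e+5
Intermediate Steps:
1429*(-672 + (48/83 + 714/48)) = 1429*(-672 + (48*(1/83) + 714*(1/48))) = 1429*(-672 + (48/83 + 119/8)) = 1429*(-672 + 10261/664) = 1429*(-435947/664) = -622968263/664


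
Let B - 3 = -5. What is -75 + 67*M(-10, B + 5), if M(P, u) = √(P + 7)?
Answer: -75 + 67*I*√3 ≈ -75.0 + 116.05*I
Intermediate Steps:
B = -2 (B = 3 - 5 = -2)
M(P, u) = √(7 + P)
-75 + 67*M(-10, B + 5) = -75 + 67*√(7 - 10) = -75 + 67*√(-3) = -75 + 67*(I*√3) = -75 + 67*I*√3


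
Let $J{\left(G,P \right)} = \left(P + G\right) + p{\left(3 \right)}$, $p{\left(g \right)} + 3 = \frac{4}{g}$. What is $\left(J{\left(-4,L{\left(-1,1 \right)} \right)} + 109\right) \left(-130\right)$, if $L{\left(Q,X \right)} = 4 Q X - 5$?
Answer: $- \frac{36790}{3} \approx -12263.0$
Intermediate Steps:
$p{\left(g \right)} = -3 + \frac{4}{g}$
$L{\left(Q,X \right)} = -5 + 4 Q X$ ($L{\left(Q,X \right)} = 4 Q X - 5 = -5 + 4 Q X$)
$J{\left(G,P \right)} = - \frac{5}{3} + G + P$ ($J{\left(G,P \right)} = \left(P + G\right) - \left(3 - \frac{4}{3}\right) = \left(G + P\right) + \left(-3 + 4 \cdot \frac{1}{3}\right) = \left(G + P\right) + \left(-3 + \frac{4}{3}\right) = \left(G + P\right) - \frac{5}{3} = - \frac{5}{3} + G + P$)
$\left(J{\left(-4,L{\left(-1,1 \right)} \right)} + 109\right) \left(-130\right) = \left(\left(- \frac{5}{3} - 4 - \left(5 + 4 \cdot 1\right)\right) + 109\right) \left(-130\right) = \left(\left(- \frac{5}{3} - 4 - 9\right) + 109\right) \left(-130\right) = \left(- \frac{44}{3} + 109\right) \left(-130\right) = \frac{283}{3} \left(-130\right) = - \frac{36790}{3}$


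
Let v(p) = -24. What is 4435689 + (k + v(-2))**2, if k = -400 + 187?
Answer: 4491858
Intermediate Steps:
k = -213
4435689 + (k + v(-2))**2 = 4435689 + (-213 - 24)**2 = 4435689 + (-237)**2 = 4435689 + 56169 = 4491858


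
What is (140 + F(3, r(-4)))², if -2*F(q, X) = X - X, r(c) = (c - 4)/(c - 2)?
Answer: 19600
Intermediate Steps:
r(c) = (-4 + c)/(-2 + c)
F(q, X) = 0 (F(q, X) = -(X - X)/2 = -½*0 = 0)
(140 + F(3, r(-4)))² = (140 + 0)² = 140² = 19600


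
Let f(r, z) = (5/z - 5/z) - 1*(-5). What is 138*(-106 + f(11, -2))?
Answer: -13938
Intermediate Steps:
f(r, z) = 5 (f(r, z) = 0 + 5 = 5)
138*(-106 + f(11, -2)) = 138*(-106 + 5) = 138*(-101) = -13938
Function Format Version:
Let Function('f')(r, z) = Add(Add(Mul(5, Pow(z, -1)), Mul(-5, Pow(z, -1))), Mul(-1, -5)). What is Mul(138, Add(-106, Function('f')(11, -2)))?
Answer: -13938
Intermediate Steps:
Function('f')(r, z) = 5 (Function('f')(r, z) = Add(0, 5) = 5)
Mul(138, Add(-106, Function('f')(11, -2))) = Mul(138, Add(-106, 5)) = Mul(138, -101) = -13938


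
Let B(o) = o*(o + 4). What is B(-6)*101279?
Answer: 1215348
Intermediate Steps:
B(o) = o*(4 + o)
B(-6)*101279 = -6*(4 - 6)*101279 = -6*(-2)*101279 = 12*101279 = 1215348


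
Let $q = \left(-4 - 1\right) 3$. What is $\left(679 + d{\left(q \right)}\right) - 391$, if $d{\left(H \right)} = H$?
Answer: $273$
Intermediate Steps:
$q = -15$ ($q = \left(-5\right) 3 = -15$)
$\left(679 + d{\left(q \right)}\right) - 391 = \left(679 - 15\right) - 391 = 664 - 391 = 273$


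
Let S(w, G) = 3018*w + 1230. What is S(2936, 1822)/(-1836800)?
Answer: -4431039/918400 ≈ -4.8247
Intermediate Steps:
S(w, G) = 1230 + 3018*w
S(2936, 1822)/(-1836800) = (1230 + 3018*2936)/(-1836800) = (1230 + 8860848)*(-1/1836800) = 8862078*(-1/1836800) = -4431039/918400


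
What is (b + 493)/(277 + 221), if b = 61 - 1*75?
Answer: 479/498 ≈ 0.96185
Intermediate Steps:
b = -14 (b = 61 - 75 = -14)
(b + 493)/(277 + 221) = (-14 + 493)/(277 + 221) = 479/498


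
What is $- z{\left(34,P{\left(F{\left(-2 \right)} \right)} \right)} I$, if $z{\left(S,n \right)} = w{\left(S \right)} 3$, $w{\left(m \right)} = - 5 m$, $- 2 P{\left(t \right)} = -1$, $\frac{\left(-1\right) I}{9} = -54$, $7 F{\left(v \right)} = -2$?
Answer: $247860$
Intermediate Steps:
$F{\left(v \right)} = - \frac{2}{7}$ ($F{\left(v \right)} = \frac{1}{7} \left(-2\right) = - \frac{2}{7}$)
$I = 486$ ($I = \left(-9\right) \left(-54\right) = 486$)
$P{\left(t \right)} = \frac{1}{2}$ ($P{\left(t \right)} = \left(- \frac{1}{2}\right) \left(-1\right) = \frac{1}{2}$)
$z{\left(S,n \right)} = - 15 S$ ($z{\left(S,n \right)} = - 5 S 3 = - 15 S$)
$- z{\left(34,P{\left(F{\left(-2 \right)} \right)} \right)} I = - \left(-15\right) 34 \cdot 486 = \left(-1\right) \left(-510\right) 486 = 510 \cdot 486 = 247860$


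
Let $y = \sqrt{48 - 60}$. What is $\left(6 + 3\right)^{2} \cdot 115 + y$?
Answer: $9315 + 2 i \sqrt{3} \approx 9315.0 + 3.4641 i$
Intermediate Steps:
$y = 2 i \sqrt{3}$ ($y = \sqrt{-12} = 2 i \sqrt{3} \approx 3.4641 i$)
$\left(6 + 3\right)^{2} \cdot 115 + y = \left(6 + 3\right)^{2} \cdot 115 + 2 i \sqrt{3} = 9^{2} \cdot 115 + 2 i \sqrt{3} = 81 \cdot 115 + 2 i \sqrt{3} = 9315 + 2 i \sqrt{3}$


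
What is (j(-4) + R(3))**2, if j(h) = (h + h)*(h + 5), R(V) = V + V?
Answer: 4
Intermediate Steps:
R(V) = 2*V
j(h) = 2*h*(5 + h) (j(h) = (2*h)*(5 + h) = 2*h*(5 + h))
(j(-4) + R(3))**2 = (2*(-4)*(5 - 4) + 2*3)**2 = (2*(-4)*1 + 6)**2 = (-8 + 6)**2 = (-2)**2 = 4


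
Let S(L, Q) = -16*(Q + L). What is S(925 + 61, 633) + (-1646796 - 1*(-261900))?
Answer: -1410800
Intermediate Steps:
S(L, Q) = -16*L - 16*Q (S(L, Q) = -16*(L + Q) = -16*L - 16*Q)
S(925 + 61, 633) + (-1646796 - 1*(-261900)) = (-16*(925 + 61) - 16*633) + (-1646796 - 1*(-261900)) = (-16*986 - 10128) + (-1646796 + 261900) = (-15776 - 10128) - 1384896 = -25904 - 1384896 = -1410800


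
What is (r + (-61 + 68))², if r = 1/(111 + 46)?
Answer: 1210000/24649 ≈ 49.089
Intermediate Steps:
r = 1/157 ≈ 0.0063694
(r + (-61 + 68))² = (1/157 + (-61 + 68))² = (1/157 + 7)² = (1100/157)² = 1210000/24649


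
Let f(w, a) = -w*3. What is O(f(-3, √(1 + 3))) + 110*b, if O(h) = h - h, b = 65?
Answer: 7150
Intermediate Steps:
f(w, a) = -3*w
O(h) = 0
O(f(-3, √(1 + 3))) + 110*b = 0 + 110*65 = 0 + 7150 = 7150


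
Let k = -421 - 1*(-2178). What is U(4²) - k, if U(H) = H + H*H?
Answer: -1485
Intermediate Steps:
U(H) = H + H²
k = 1757 (k = -421 + 2178 = 1757)
U(4²) - k = 4²*(1 + 4²) - 1*1757 = 16*(1 + 16) - 1757 = 16*17 - 1757 = 272 - 1757 = -1485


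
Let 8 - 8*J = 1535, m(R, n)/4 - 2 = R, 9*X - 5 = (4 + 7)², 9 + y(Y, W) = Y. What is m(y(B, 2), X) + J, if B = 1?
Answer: -1719/8 ≈ -214.88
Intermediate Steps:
y(Y, W) = -9 + Y
X = 14 (X = 5/9 + (4 + 7)²/9 = 5/9 + (⅑)*11² = 5/9 + (⅑)*121 = 5/9 + 121/9 = 14)
m(R, n) = 8 + 4*R
J = -1527/8 (J = 1 - ⅛*1535 = 1 - 1535/8 = -1527/8 ≈ -190.88)
m(y(B, 2), X) + J = (8 + 4*(-9 + 1)) - 1527/8 = (8 + 4*(-8)) - 1527/8 = (8 - 32) - 1527/8 = -24 - 1527/8 = -1719/8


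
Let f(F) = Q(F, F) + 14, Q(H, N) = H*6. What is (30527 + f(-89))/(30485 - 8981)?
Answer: 30007/21504 ≈ 1.3954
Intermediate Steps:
Q(H, N) = 6*H
f(F) = 14 + 6*F (f(F) = 6*F + 14 = 14 + 6*F)
(30527 + f(-89))/(30485 - 8981) = (30527 + (14 + 6*(-89)))/(30485 - 8981) = (30527 + (14 - 534))/21504 = (30527 - 520)*(1/21504) = 30007*(1/21504) = 30007/21504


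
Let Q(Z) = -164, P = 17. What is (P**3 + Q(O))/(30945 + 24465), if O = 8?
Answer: 1583/18470 ≈ 0.085707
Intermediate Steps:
(P**3 + Q(O))/(30945 + 24465) = (17**3 - 164)/(30945 + 24465) = (4913 - 164)/55410 = 4749*(1/55410) = 1583/18470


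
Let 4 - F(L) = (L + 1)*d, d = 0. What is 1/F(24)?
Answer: ¼ ≈ 0.25000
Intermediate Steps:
F(L) = 4 (F(L) = 4 - (L + 1)*0 = 4 - (1 + L)*0 = 4 - 1*0 = 4 + 0 = 4)
1/F(24) = 1/4 = ¼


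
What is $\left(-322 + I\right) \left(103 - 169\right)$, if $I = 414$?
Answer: $-6072$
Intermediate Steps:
$\left(-322 + I\right) \left(103 - 169\right) = \left(-322 + 414\right) \left(103 - 169\right) = 92 \left(-66\right) = -6072$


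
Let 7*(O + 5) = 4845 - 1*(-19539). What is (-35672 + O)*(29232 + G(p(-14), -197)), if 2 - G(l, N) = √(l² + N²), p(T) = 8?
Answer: -6588028070/7 + 225355*√38873/7 ≈ -9.3480e+8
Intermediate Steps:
O = 24349/7 (O = -5 + (4845 - 1*(-19539))/7 = -5 + (4845 + 19539)/7 = -5 + (⅐)*24384 = -5 + 24384/7 = 24349/7 ≈ 3478.4)
G(l, N) = 2 - √(N² + l²) (G(l, N) = 2 - √(l² + N²) = 2 - √(N² + l²))
(-35672 + O)*(29232 + G(p(-14), -197)) = (-35672 + 24349/7)*(29232 + (2 - √((-197)² + 8²))) = -225355*(29232 + (2 - √(38809 + 64)))/7 = -225355*(29232 + (2 - √38873))/7 = -225355*(29234 - √38873)/7 = -6588028070/7 + 225355*√38873/7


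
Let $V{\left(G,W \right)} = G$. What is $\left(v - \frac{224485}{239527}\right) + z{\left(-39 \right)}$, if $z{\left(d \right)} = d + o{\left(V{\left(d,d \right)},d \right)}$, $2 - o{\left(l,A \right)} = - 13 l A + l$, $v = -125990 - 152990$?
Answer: $- \frac{62086820520}{239527} \approx -2.5921 \cdot 10^{5}$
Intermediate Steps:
$v = -278980$
$o{\left(l,A \right)} = 2 - l + 13 A l$ ($o{\left(l,A \right)} = 2 - \left(- 13 l A + l\right) = 2 - \left(- 13 A l + l\right) = 2 - \left(l - 13 A l\right) = 2 + \left(- l + 13 A l\right) = 2 - l + 13 A l$)
$z{\left(d \right)} = 2 + 13 d^{2}$ ($z{\left(d \right)} = d + \left(2 - d + 13 d d\right) = d + \left(2 - d + 13 d^{2}\right) = 2 + 13 d^{2}$)
$\left(v - \frac{224485}{239527}\right) + z{\left(-39 \right)} = \left(-278980 - \frac{224485}{239527}\right) + \left(2 + 13 \left(-39\right)^{2}\right) = \left(-278980 - \frac{224485}{239527}\right) + \left(2 + 13 \cdot 1521\right) = \left(-278980 - \frac{224485}{239527}\right) + \left(2 + 19773\right) = - \frac{66823466945}{239527} + 19775 = - \frac{62086820520}{239527}$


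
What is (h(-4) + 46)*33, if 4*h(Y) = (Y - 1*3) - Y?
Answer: 5973/4 ≈ 1493.3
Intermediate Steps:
h(Y) = -¾ (h(Y) = ((Y - 1*3) - Y)/4 = ((Y - 3) - Y)/4 = ((-3 + Y) - Y)/4 = (¼)*(-3) = -¾)
(h(-4) + 46)*33 = (-¾ + 46)*33 = (181/4)*33 = 5973/4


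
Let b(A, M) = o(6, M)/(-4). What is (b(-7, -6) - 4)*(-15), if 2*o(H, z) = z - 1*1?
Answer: 375/8 ≈ 46.875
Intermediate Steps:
o(H, z) = -½ + z/2 (o(H, z) = (z - 1*1)/2 = (z - 1)/2 = (-1 + z)/2 = -½ + z/2)
b(A, M) = ⅛ - M/8 (b(A, M) = (-½ + M/2)/(-4) = (-½ + M/2)*(-¼) = ⅛ - M/8)
(b(-7, -6) - 4)*(-15) = ((⅛ - ⅛*(-6)) - 4)*(-15) = ((⅛ + ¾) - 4)*(-15) = (7/8 - 4)*(-15) = -25/8*(-15) = 375/8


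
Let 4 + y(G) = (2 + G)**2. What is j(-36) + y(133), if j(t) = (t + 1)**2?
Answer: 19446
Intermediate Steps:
j(t) = (1 + t)**2
y(G) = -4 + (2 + G)**2
j(-36) + y(133) = (1 - 36)**2 + 133*(4 + 133) = (-35)**2 + 133*137 = 1225 + 18221 = 19446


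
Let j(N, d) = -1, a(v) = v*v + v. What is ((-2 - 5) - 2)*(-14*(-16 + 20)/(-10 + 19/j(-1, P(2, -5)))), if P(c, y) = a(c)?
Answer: -504/29 ≈ -17.379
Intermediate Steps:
a(v) = v + v**2 (a(v) = v**2 + v = v + v**2)
P(c, y) = c*(1 + c)
((-2 - 5) - 2)*(-14*(-16 + 20)/(-10 + 19/j(-1, P(2, -5)))) = ((-2 - 5) - 2)*(-14*(-16 + 20)/(-10 + 19/(-1))) = (-7 - 2)*(-56/(-10 + 19*(-1))) = -(-126)*4/(-10 - 19) = -(-126)*4/(-29) = -(-126)*4*(-1/29) = -(-126)*(-4)/29 = -9*56/29 = -504/29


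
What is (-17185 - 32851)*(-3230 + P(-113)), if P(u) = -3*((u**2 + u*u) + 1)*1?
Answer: 3995224492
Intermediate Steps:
P(u) = -3 - 6*u**2 (P(u) = -3*((u**2 + u**2) + 1)*1 = -3*(2*u**2 + 1)*1 = -3*(1 + 2*u**2)*1 = (-3 - 6*u**2)*1 = -3 - 6*u**2)
(-17185 - 32851)*(-3230 + P(-113)) = (-17185 - 32851)*(-3230 + (-3 - 6*(-113)**2)) = -50036*(-3230 + (-3 - 6*12769)) = -50036*(-3230 + (-3 - 76614)) = -50036*(-3230 - 76617) = -50036*(-79847) = 3995224492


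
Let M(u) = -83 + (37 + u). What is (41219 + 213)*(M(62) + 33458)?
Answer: 1386894768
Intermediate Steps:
M(u) = -46 + u
(41219 + 213)*(M(62) + 33458) = (41219 + 213)*((-46 + 62) + 33458) = 41432*(16 + 33458) = 41432*33474 = 1386894768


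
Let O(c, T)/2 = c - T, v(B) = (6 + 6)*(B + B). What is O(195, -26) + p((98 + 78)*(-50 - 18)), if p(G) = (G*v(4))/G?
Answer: 538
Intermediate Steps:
v(B) = 24*B (v(B) = 12*(2*B) = 24*B)
O(c, T) = -2*T + 2*c (O(c, T) = 2*(c - T) = -2*T + 2*c)
p(G) = 96 (p(G) = (G*(24*4))/G = (G*96)/G = (96*G)/G = 96)
O(195, -26) + p((98 + 78)*(-50 - 18)) = (-2*(-26) + 2*195) + 96 = (52 + 390) + 96 = 442 + 96 = 538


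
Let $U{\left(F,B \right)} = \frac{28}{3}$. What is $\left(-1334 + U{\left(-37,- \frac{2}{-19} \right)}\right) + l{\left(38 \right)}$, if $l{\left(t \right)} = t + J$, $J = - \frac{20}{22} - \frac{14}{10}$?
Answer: $- \frac{212681}{165} \approx -1289.0$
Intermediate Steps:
$J = - \frac{127}{55}$ ($J = \left(-20\right) \frac{1}{22} - \frac{7}{5} = - \frac{10}{11} - \frac{7}{5} = - \frac{127}{55} \approx -2.3091$)
$U{\left(F,B \right)} = \frac{28}{3}$ ($U{\left(F,B \right)} = 28 \cdot \frac{1}{3} = \frac{28}{3}$)
$l{\left(t \right)} = - \frac{127}{55} + t$ ($l{\left(t \right)} = t - \frac{127}{55} = - \frac{127}{55} + t$)
$\left(-1334 + U{\left(-37,- \frac{2}{-19} \right)}\right) + l{\left(38 \right)} = \left(-1334 + \frac{28}{3}\right) + \left(- \frac{127}{55} + 38\right) = - \frac{3974}{3} + \frac{1963}{55} = - \frac{212681}{165}$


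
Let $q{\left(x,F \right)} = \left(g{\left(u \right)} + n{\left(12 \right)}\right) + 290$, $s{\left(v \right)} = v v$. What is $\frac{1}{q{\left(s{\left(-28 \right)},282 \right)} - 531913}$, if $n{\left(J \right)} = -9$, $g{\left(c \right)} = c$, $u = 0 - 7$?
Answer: $- \frac{1}{531639} \approx -1.881 \cdot 10^{-6}$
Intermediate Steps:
$u = -7$ ($u = 0 - 7 = -7$)
$s{\left(v \right)} = v^{2}$
$q{\left(x,F \right)} = 274$ ($q{\left(x,F \right)} = \left(-7 - 9\right) + 290 = -16 + 290 = 274$)
$\frac{1}{q{\left(s{\left(-28 \right)},282 \right)} - 531913} = \frac{1}{274 - 531913} = \frac{1}{-531639} = - \frac{1}{531639}$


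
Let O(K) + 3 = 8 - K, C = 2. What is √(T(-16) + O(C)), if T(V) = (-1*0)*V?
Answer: √3 ≈ 1.7320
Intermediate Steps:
O(K) = 5 - K (O(K) = -3 + (8 - K) = 5 - K)
T(V) = 0 (T(V) = 0*V = 0)
√(T(-16) + O(C)) = √(0 + (5 - 1*2)) = √(0 + (5 - 2)) = √(0 + 3) = √3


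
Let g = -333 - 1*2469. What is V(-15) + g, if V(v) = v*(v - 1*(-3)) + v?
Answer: -2637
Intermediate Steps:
g = -2802 (g = -333 - 2469 = -2802)
V(v) = v + v*(3 + v) (V(v) = v*(v + 3) + v = v*(3 + v) + v = v + v*(3 + v))
V(-15) + g = -15*(4 - 15) - 2802 = -15*(-11) - 2802 = 165 - 2802 = -2637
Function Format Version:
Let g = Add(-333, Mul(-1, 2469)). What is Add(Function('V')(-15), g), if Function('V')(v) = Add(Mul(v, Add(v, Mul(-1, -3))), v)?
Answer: -2637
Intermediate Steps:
g = -2802 (g = Add(-333, -2469) = -2802)
Function('V')(v) = Add(v, Mul(v, Add(3, v))) (Function('V')(v) = Add(Mul(v, Add(v, 3)), v) = Add(Mul(v, Add(3, v)), v) = Add(v, Mul(v, Add(3, v))))
Add(Function('V')(-15), g) = Add(Mul(-15, Add(4, -15)), -2802) = Add(Mul(-15, -11), -2802) = Add(165, -2802) = -2637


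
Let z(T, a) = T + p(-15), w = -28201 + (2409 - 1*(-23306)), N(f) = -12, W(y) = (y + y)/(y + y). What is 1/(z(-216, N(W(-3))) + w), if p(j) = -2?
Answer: -1/2704 ≈ -0.00036982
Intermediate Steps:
W(y) = 1 (W(y) = (2*y)/((2*y)) = (2*y)*(1/(2*y)) = 1)
w = -2486 (w = -28201 + (2409 + 23306) = -28201 + 25715 = -2486)
z(T, a) = -2 + T (z(T, a) = T - 2 = -2 + T)
1/(z(-216, N(W(-3))) + w) = 1/((-2 - 216) - 2486) = 1/(-218 - 2486) = 1/(-2704) = -1/2704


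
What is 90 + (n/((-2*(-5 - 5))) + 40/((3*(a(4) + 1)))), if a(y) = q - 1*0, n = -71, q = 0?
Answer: 5987/60 ≈ 99.783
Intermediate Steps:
a(y) = 0 (a(y) = 0 - 1*0 = 0 + 0 = 0)
90 + (n/((-2*(-5 - 5))) + 40/((3*(a(4) + 1)))) = 90 + (-71*(-1/(2*(-5 - 5))) + 40/((3*(0 + 1)))) = 90 + (-71/((-2*(-10))) + 40/((3*1))) = 90 + (-71/20 + 40/3) = 90 + 587/60 = 5987/60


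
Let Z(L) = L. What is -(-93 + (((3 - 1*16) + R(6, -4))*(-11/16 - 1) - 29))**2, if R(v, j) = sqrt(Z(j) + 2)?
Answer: -2561743/256 - 43227*I*sqrt(2)/128 ≈ -10007.0 - 477.6*I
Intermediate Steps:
R(v, j) = sqrt(2 + j) (R(v, j) = sqrt(j + 2) = sqrt(2 + j))
-(-93 + (((3 - 1*16) + R(6, -4))*(-11/16 - 1) - 29))**2 = -(-93 + (((3 - 1*16) + sqrt(2 - 4))*(-11/16 - 1) - 29))**2 = -(-93 + (((3 - 16) + sqrt(-2))*(-11*1/16 - 1) - 29))**2 = -(-93 + ((-13 + I*sqrt(2))*(-11/16 - 1) - 29))**2 = -(-93 + ((-13 + I*sqrt(2))*(-27/16) - 29))**2 = -(-93 + ((351/16 - 27*I*sqrt(2)/16) - 29))**2 = -(-93 + (-113/16 - 27*I*sqrt(2)/16))**2 = -(-1601/16 - 27*I*sqrt(2)/16)**2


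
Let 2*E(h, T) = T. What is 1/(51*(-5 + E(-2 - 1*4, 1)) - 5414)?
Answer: -2/11287 ≈ -0.00017720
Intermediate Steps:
E(h, T) = T/2
1/(51*(-5 + E(-2 - 1*4, 1)) - 5414) = 1/(51*(-5 + (½)*1) - 5414) = 1/(51*(-5 + ½) - 5414) = 1/(51*(-9/2) - 5414) = 1/(-459/2 - 5414) = 1/(-11287/2) = -2/11287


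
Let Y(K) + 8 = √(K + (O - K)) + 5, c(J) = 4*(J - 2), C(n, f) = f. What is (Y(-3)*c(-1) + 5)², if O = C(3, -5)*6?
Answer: (41 - 12*I*√30)² ≈ -2639.0 - 5389.6*I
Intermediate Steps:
c(J) = -8 + 4*J (c(J) = 4*(-2 + J) = -8 + 4*J)
O = -30 (O = -5*6 = -30)
Y(K) = -3 + I*√30 (Y(K) = -8 + (√(K + (-30 - K)) + 5) = -8 + (√(-30) + 5) = -8 + (I*√30 + 5) = -8 + (5 + I*√30) = -3 + I*√30)
(Y(-3)*c(-1) + 5)² = ((-3 + I*√30)*(-8 + 4*(-1)) + 5)² = ((-3 + I*√30)*(-8 - 4) + 5)² = ((-3 + I*√30)*(-12) + 5)² = ((36 - 12*I*√30) + 5)² = (41 - 12*I*√30)²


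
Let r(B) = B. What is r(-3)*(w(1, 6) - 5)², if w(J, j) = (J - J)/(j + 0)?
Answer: -75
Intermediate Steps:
w(J, j) = 0 (w(J, j) = 0/j = 0)
r(-3)*(w(1, 6) - 5)² = -3*(0 - 5)² = -3*(-5)² = -3*25 = -75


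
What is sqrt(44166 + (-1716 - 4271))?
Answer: sqrt(38179) ≈ 195.39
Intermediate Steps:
sqrt(44166 + (-1716 - 4271)) = sqrt(44166 - 5987) = sqrt(38179)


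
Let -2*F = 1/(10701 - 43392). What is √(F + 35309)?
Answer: √150939122435898/65382 ≈ 187.91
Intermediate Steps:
F = 1/65382 (F = -1/(2*(10701 - 43392)) = -½/(-32691) = -½*(-1/32691) = 1/65382 ≈ 1.5295e-5)
√(F + 35309) = √(1/65382 + 35309) = √(2308573039/65382) = √150939122435898/65382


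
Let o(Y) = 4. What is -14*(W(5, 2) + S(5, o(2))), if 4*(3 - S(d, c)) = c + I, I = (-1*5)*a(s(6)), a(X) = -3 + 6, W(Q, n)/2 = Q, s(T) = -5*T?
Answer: -441/2 ≈ -220.50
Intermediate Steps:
W(Q, n) = 2*Q
a(X) = 3
I = -15 (I = -1*5*3 = -5*3 = -15)
S(d, c) = 27/4 - c/4 (S(d, c) = 3 - (c - 15)/4 = 3 - (-15 + c)/4 = 3 + (15/4 - c/4) = 27/4 - c/4)
-14*(W(5, 2) + S(5, o(2))) = -14*(2*5 + (27/4 - ¼*4)) = -14*(10 + (27/4 - 1)) = -14*(10 + 23/4) = -14*63/4 = -441/2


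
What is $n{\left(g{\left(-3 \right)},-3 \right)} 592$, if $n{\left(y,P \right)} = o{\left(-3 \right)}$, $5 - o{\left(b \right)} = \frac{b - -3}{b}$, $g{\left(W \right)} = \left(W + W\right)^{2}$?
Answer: $2960$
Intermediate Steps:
$g{\left(W \right)} = 4 W^{2}$ ($g{\left(W \right)} = \left(2 W\right)^{2} = 4 W^{2}$)
$o{\left(b \right)} = 5 - \frac{3 + b}{b}$ ($o{\left(b \right)} = 5 - \frac{b - -3}{b} = 5 - \frac{b + 3}{b} = 5 - \frac{3 + b}{b}$)
$n{\left(y,P \right)} = 5$ ($n{\left(y,P \right)} = 4 - \frac{3}{-3} = 4 - -1 = 4 + 1 = 5$)
$n{\left(g{\left(-3 \right)},-3 \right)} 592 = 5 \cdot 592 = 2960$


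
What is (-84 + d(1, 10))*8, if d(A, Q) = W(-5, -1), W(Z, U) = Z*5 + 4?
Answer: -840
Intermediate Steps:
W(Z, U) = 4 + 5*Z (W(Z, U) = 5*Z + 4 = 4 + 5*Z)
d(A, Q) = -21 (d(A, Q) = 4 + 5*(-5) = 4 - 25 = -21)
(-84 + d(1, 10))*8 = (-84 - 21)*8 = -105*8 = -840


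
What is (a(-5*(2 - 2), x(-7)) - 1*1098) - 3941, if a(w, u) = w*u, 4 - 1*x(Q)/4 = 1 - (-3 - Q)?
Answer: -5039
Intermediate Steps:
x(Q) = -4*Q (x(Q) = 16 - 4*(1 - (-3 - Q)) = 16 - 4*(1 + (3 + Q)) = 16 - 4*(4 + Q) = 16 + (-16 - 4*Q) = -4*Q)
a(w, u) = u*w
(a(-5*(2 - 2), x(-7)) - 1*1098) - 3941 = ((-4*(-7))*(-5*(2 - 2)) - 1*1098) - 3941 = (28*(-5*0) - 1098) - 3941 = (28*0 - 1098) - 3941 = (0 - 1098) - 3941 = -1098 - 3941 = -5039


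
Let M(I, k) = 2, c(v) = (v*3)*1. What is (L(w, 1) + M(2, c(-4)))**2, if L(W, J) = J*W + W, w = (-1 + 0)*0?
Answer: 4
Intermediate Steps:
w = 0 (w = -1*0 = 0)
L(W, J) = W + J*W
c(v) = 3*v (c(v) = (3*v)*1 = 3*v)
(L(w, 1) + M(2, c(-4)))**2 = (0*(1 + 1) + 2)**2 = (0*2 + 2)**2 = (0 + 2)**2 = 2**2 = 4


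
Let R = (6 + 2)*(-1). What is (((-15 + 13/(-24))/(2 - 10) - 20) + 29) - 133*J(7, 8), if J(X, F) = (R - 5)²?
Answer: -4313483/192 ≈ -22466.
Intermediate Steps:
R = -8 (R = 8*(-1) = -8)
J(X, F) = 169 (J(X, F) = (-8 - 5)² = (-13)² = 169)
(((-15 + 13/(-24))/(2 - 10) - 20) + 29) - 133*J(7, 8) = (((-15 + 13/(-24))/(2 - 10) - 20) + 29) - 133*169 = (((-15 + 13*(-1/24))/(-8) - 20) + 29) - 22477 = (((-15 - 13/24)*(-⅛) - 20) + 29) - 22477 = ((-373/24*(-⅛) - 20) + 29) - 22477 = ((373/192 - 20) + 29) - 22477 = (-3467/192 + 29) - 22477 = 2101/192 - 22477 = -4313483/192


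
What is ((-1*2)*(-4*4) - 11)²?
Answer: 441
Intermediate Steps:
((-1*2)*(-4*4) - 11)² = (-2*(-16) - 11)² = (32 - 11)² = 21² = 441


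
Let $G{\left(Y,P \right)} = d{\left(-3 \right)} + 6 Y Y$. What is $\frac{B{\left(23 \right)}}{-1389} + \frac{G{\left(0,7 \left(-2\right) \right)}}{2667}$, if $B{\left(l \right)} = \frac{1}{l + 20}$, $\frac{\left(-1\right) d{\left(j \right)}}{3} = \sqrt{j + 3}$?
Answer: $- \frac{1}{59727} \approx -1.6743 \cdot 10^{-5}$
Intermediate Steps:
$d{\left(j \right)} = - 3 \sqrt{3 + j}$ ($d{\left(j \right)} = - 3 \sqrt{j + 3} = - 3 \sqrt{3 + j}$)
$G{\left(Y,P \right)} = 6 Y^{2}$ ($G{\left(Y,P \right)} = - 3 \sqrt{3 - 3} + 6 Y Y = - 3 \sqrt{0} + 6 Y^{2} = \left(-3\right) 0 + 6 Y^{2} = 0 + 6 Y^{2} = 6 Y^{2}$)
$B{\left(l \right)} = \frac{1}{20 + l}$
$\frac{B{\left(23 \right)}}{-1389} + \frac{G{\left(0,7 \left(-2\right) \right)}}{2667} = \frac{1}{\left(20 + 23\right) \left(-1389\right)} + \frac{6 \cdot 0^{2}}{2667} = \frac{1}{43} \left(- \frac{1}{1389}\right) + 6 \cdot 0 \cdot \frac{1}{2667} = \frac{1}{43} \left(- \frac{1}{1389}\right) + 0 \cdot \frac{1}{2667} = - \frac{1}{59727} + 0 = - \frac{1}{59727}$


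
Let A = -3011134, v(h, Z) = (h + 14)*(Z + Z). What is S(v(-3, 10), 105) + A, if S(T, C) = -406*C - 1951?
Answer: -3055715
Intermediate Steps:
v(h, Z) = 2*Z*(14 + h) (v(h, Z) = (14 + h)*(2*Z) = 2*Z*(14 + h))
S(T, C) = -1951 - 406*C
S(v(-3, 10), 105) + A = (-1951 - 406*105) - 3011134 = (-1951 - 42630) - 3011134 = -44581 - 3011134 = -3055715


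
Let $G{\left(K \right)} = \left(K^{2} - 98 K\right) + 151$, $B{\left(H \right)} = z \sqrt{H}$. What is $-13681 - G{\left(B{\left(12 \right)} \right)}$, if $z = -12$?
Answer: $-15560 - 2352 \sqrt{3} \approx -19634.0$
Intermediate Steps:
$B{\left(H \right)} = - 12 \sqrt{H}$
$G{\left(K \right)} = 151 + K^{2} - 98 K$
$-13681 - G{\left(B{\left(12 \right)} \right)} = -13681 - \left(151 + \left(- 12 \sqrt{12}\right)^{2} - 98 \left(- 12 \sqrt{12}\right)\right) = -13681 - \left(151 + \left(- 12 \cdot 2 \sqrt{3}\right)^{2} - 98 \left(- 12 \cdot 2 \sqrt{3}\right)\right) = -13681 - \left(151 + \left(- 24 \sqrt{3}\right)^{2} - 98 \left(- 24 \sqrt{3}\right)\right) = -13681 - \left(151 + 1728 + 2352 \sqrt{3}\right) = -13681 - \left(1879 + 2352 \sqrt{3}\right) = -15560 - 2352 \sqrt{3}$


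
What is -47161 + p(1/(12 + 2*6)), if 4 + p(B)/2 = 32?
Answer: -47105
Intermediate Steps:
p(B) = 56 (p(B) = -8 + 2*32 = -8 + 64 = 56)
-47161 + p(1/(12 + 2*6)) = -47161 + 56 = -47105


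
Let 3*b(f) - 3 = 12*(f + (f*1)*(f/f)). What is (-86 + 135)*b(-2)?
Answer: -735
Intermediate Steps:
b(f) = 1 + 8*f (b(f) = 1 + (12*(f + (f*1)*(f/f)))/3 = 1 + (12*(f + f*1))/3 = 1 + (12*(f + f))/3 = 1 + (12*(2*f))/3 = 1 + (24*f)/3 = 1 + 8*f)
(-86 + 135)*b(-2) = (-86 + 135)*(1 + 8*(-2)) = 49*(1 - 16) = 49*(-15) = -735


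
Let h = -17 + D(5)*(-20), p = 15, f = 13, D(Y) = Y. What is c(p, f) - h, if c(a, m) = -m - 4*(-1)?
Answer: 108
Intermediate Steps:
c(a, m) = 4 - m (c(a, m) = -m + 4 = 4 - m)
h = -117 (h = -17 + 5*(-20) = -17 - 100 = -117)
c(p, f) - h = (4 - 1*13) - 1*(-117) = (4 - 13) + 117 = -9 + 117 = 108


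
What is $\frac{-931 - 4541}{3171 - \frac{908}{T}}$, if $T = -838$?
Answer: $- \frac{2292768}{1329103} \approx -1.725$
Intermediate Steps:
$\frac{-931 - 4541}{3171 - \frac{908}{T}} = \frac{-931 - 4541}{3171 - \frac{908}{-838}} = - \frac{5472}{3171 - - \frac{454}{419}} = - \frac{5472}{3171 + \frac{454}{419}} = - \frac{5472}{\frac{1329103}{419}} = \left(-5472\right) \frac{419}{1329103} = - \frac{2292768}{1329103}$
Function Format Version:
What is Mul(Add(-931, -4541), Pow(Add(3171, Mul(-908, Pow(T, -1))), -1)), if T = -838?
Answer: Rational(-2292768, 1329103) ≈ -1.7250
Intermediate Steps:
Mul(Add(-931, -4541), Pow(Add(3171, Mul(-908, Pow(T, -1))), -1)) = Mul(Add(-931, -4541), Pow(Add(3171, Mul(-908, Pow(-838, -1))), -1)) = Mul(-5472, Pow(Add(3171, Mul(-908, Rational(-1, 838))), -1)) = Mul(-5472, Pow(Add(3171, Rational(454, 419)), -1)) = Mul(-5472, Pow(Rational(1329103, 419), -1)) = Mul(-5472, Rational(419, 1329103)) = Rational(-2292768, 1329103)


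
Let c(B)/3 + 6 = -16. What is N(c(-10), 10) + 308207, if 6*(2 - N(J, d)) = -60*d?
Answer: 308309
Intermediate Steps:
c(B) = -66 (c(B) = -18 + 3*(-16) = -18 - 48 = -66)
N(J, d) = 2 + 10*d (N(J, d) = 2 - (-10)*d = 2 + 10*d)
N(c(-10), 10) + 308207 = (2 + 10*10) + 308207 = (2 + 100) + 308207 = 102 + 308207 = 308309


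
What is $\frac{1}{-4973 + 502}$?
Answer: $- \frac{1}{4471} \approx -0.00022366$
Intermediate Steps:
$\frac{1}{-4973 + 502} = \frac{1}{-4471} = - \frac{1}{4471}$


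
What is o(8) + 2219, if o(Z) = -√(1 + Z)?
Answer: 2216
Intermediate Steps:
o(8) + 2219 = -√(1 + 8) + 2219 = -√9 + 2219 = -1*3 + 2219 = -3 + 2219 = 2216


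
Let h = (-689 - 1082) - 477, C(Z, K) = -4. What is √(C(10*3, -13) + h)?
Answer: 2*I*√563 ≈ 47.455*I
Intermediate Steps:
h = -2248 (h = -1771 - 477 = -2248)
√(C(10*3, -13) + h) = √(-4 - 2248) = √(-2252) = 2*I*√563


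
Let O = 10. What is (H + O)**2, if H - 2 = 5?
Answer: 289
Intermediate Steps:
H = 7 (H = 2 + 5 = 7)
(H + O)**2 = (7 + 10)**2 = 17**2 = 289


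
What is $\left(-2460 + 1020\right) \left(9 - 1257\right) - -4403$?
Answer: $1801523$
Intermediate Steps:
$\left(-2460 + 1020\right) \left(9 - 1257\right) - -4403 = \left(-1440\right) \left(-1248\right) + 4403 = 1797120 + 4403 = 1801523$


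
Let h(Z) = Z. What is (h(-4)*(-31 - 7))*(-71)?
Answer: -10792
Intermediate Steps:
(h(-4)*(-31 - 7))*(-71) = -4*(-31 - 7)*(-71) = -4*(-38)*(-71) = 152*(-71) = -10792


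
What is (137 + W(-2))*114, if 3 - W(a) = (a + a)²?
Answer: 14136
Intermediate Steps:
W(a) = 3 - 4*a² (W(a) = 3 - (a + a)² = 3 - (2*a)² = 3 - 4*a²)
(137 + W(-2))*114 = (137 + (3 - 4*(-2)²))*114 = (137 + (3 - 4*4))*114 = (137 + (3 - 16))*114 = (137 - 13)*114 = 124*114 = 14136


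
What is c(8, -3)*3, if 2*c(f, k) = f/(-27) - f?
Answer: -112/9 ≈ -12.444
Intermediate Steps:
c(f, k) = -14*f/27 (c(f, k) = (f/(-27) - f)/2 = (f*(-1/27) - f)/2 = (-f/27 - f)/2 = (-28*f/27)/2 = -14*f/27)
c(8, -3)*3 = -14/27*8*3 = -112/27*3 = -112/9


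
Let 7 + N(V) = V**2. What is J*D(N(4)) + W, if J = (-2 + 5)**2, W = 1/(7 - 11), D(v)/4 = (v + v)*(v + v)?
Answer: 46655/4 ≈ 11664.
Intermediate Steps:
N(V) = -7 + V**2
D(v) = 16*v**2 (D(v) = 4*((v + v)*(v + v)) = 4*((2*v)*(2*v)) = 4*(4*v**2) = 16*v**2)
W = -1/4 (W = 1/(-4) = -1/4 ≈ -0.25000)
J = 9 (J = 3**2 = 9)
J*D(N(4)) + W = 9*(16*(-7 + 4**2)**2) - 1/4 = 9*(16*(-7 + 16)**2) - 1/4 = 9*(16*9**2) - 1/4 = 9*(16*81) - 1/4 = 9*1296 - 1/4 = 11664 - 1/4 = 46655/4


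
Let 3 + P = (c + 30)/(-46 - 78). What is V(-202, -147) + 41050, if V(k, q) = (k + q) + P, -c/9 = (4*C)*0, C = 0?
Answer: 2523261/62 ≈ 40698.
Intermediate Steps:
c = 0 (c = -9*4*0*0 = -0*0 = -9*0 = 0)
P = -201/62 (P = -3 + (0 + 30)/(-46 - 78) = -3 + 30/(-124) = -3 + 30*(-1/124) = -3 - 15/62 = -201/62 ≈ -3.2419)
V(k, q) = -201/62 + k + q (V(k, q) = (k + q) - 201/62 = -201/62 + k + q)
V(-202, -147) + 41050 = (-201/62 - 202 - 147) + 41050 = -21839/62 + 41050 = 2523261/62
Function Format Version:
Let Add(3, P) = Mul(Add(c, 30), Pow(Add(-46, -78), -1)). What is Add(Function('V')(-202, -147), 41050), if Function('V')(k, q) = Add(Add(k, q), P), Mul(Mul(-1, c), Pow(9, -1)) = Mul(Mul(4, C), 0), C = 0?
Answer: Rational(2523261, 62) ≈ 40698.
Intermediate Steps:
c = 0 (c = Mul(-9, Mul(Mul(4, 0), 0)) = Mul(-9, Mul(0, 0)) = Mul(-9, 0) = 0)
P = Rational(-201, 62) (P = Add(-3, Mul(Add(0, 30), Pow(Add(-46, -78), -1))) = Add(-3, Mul(30, Pow(-124, -1))) = Add(-3, Mul(30, Rational(-1, 124))) = Add(-3, Rational(-15, 62)) = Rational(-201, 62) ≈ -3.2419)
Function('V')(k, q) = Add(Rational(-201, 62), k, q) (Function('V')(k, q) = Add(Add(k, q), Rational(-201, 62)) = Add(Rational(-201, 62), k, q))
Add(Function('V')(-202, -147), 41050) = Add(Add(Rational(-201, 62), -202, -147), 41050) = Add(Rational(-21839, 62), 41050) = Rational(2523261, 62)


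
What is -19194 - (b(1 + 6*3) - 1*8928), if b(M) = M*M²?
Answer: -17125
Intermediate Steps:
b(M) = M³
-19194 - (b(1 + 6*3) - 1*8928) = -19194 - ((1 + 6*3)³ - 1*8928) = -19194 - ((1 + 18)³ - 8928) = -19194 - (19³ - 8928) = -19194 - (6859 - 8928) = -19194 - 1*(-2069) = -19194 + 2069 = -17125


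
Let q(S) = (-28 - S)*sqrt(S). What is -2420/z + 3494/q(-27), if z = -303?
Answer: 2420/303 + 3494*I*sqrt(3)/9 ≈ 7.9868 + 672.42*I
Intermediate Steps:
q(S) = sqrt(S)*(-28 - S)
-2420/z + 3494/q(-27) = -2420/(-303) + 3494/((sqrt(-27)*(-28 - 1*(-27)))) = -2420*(-1/303) + 3494/(((3*I*sqrt(3))*(-28 + 27))) = 2420/303 + 3494/(((3*I*sqrt(3))*(-1))) = 2420/303 + 3494/((-3*I*sqrt(3))) = 2420/303 + 3494*(I*sqrt(3)/9) = 2420/303 + 3494*I*sqrt(3)/9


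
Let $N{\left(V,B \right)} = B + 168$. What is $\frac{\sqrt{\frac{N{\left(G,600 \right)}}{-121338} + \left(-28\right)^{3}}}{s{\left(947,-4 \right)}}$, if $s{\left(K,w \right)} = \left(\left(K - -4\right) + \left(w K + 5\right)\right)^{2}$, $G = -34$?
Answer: $\frac{i \sqrt{15586295277}}{6758041248} \approx 1.8474 \cdot 10^{-5} i$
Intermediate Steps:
$N{\left(V,B \right)} = 168 + B$
$s{\left(K,w \right)} = \left(9 + K + K w\right)^{2}$ ($s{\left(K,w \right)} = \left(\left(K + 4\right) + \left(K w + 5\right)\right)^{2} = \left(\left(4 + K\right) + \left(5 + K w\right)\right)^{2} = \left(9 + K + K w\right)^{2}$)
$\frac{\sqrt{\frac{N{\left(G,600 \right)}}{-121338} + \left(-28\right)^{3}}}{s{\left(947,-4 \right)}} = \frac{\sqrt{\frac{168 + 600}{-121338} + \left(-28\right)^{3}}}{\left(9 + 947 + 947 \left(-4\right)\right)^{2}} = \frac{\sqrt{768 \left(- \frac{1}{121338}\right) - 21952}}{\left(9 + 947 - 3788\right)^{2}} = \frac{\sqrt{- \frac{128}{20223} - 21952}}{\left(-2832\right)^{2}} = \frac{\sqrt{- \frac{443935424}{20223}}}{8020224} = \frac{8 i \sqrt{15586295277}}{6741} \cdot \frac{1}{8020224} = \frac{i \sqrt{15586295277}}{6758041248}$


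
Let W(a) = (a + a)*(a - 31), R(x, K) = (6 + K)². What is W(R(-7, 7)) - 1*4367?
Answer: 42277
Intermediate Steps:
W(a) = 2*a*(-31 + a) (W(a) = (2*a)*(-31 + a) = 2*a*(-31 + a))
W(R(-7, 7)) - 1*4367 = 2*(6 + 7)²*(-31 + (6 + 7)²) - 1*4367 = 2*13²*(-31 + 13²) - 4367 = 2*169*(-31 + 169) - 4367 = 2*169*138 - 4367 = 46644 - 4367 = 42277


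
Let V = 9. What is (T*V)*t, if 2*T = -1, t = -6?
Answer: 27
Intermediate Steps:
T = -½ (T = (½)*(-1) = -½ ≈ -0.50000)
(T*V)*t = -½*9*(-6) = -9/2*(-6) = 27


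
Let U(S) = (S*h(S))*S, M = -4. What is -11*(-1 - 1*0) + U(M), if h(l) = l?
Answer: -53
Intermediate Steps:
U(S) = S³ (U(S) = (S*S)*S = S²*S = S³)
-11*(-1 - 1*0) + U(M) = -11*(-1 - 1*0) + (-4)³ = -11*(-1 + 0) - 64 = -11*(-1) - 64 = 11 - 64 = -53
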